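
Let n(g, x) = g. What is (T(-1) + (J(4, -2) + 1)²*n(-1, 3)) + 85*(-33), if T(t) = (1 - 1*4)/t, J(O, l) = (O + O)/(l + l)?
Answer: -2803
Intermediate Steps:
J(O, l) = O/l (J(O, l) = (2*O)/((2*l)) = (2*O)*(1/(2*l)) = O/l)
T(t) = -3/t (T(t) = (1 - 4)/t = -3/t)
(T(-1) + (J(4, -2) + 1)²*n(-1, 3)) + 85*(-33) = (-3/(-1) + (4/(-2) + 1)²*(-1)) + 85*(-33) = (-3*(-1) + (4*(-½) + 1)²*(-1)) - 2805 = (3 + (-2 + 1)²*(-1)) - 2805 = (3 + (-1)²*(-1)) - 2805 = (3 + 1*(-1)) - 2805 = (3 - 1) - 2805 = 2 - 2805 = -2803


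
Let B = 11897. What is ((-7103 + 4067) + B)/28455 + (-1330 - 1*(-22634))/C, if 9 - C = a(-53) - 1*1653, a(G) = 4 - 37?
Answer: 41414981/3215415 ≈ 12.880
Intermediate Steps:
a(G) = -33
C = 1695 (C = 9 - (-33 - 1*1653) = 9 - (-33 - 1653) = 9 - 1*(-1686) = 9 + 1686 = 1695)
((-7103 + 4067) + B)/28455 + (-1330 - 1*(-22634))/C = ((-7103 + 4067) + 11897)/28455 + (-1330 - 1*(-22634))/1695 = (-3036 + 11897)*(1/28455) + (-1330 + 22634)*(1/1695) = 8861*(1/28455) + 21304*(1/1695) = 8861/28455 + 21304/1695 = 41414981/3215415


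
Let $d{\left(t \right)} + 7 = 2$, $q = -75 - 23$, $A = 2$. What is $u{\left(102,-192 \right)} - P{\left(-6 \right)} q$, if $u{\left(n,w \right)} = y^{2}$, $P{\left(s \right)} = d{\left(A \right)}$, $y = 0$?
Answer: $-490$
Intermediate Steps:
$q = -98$
$d{\left(t \right)} = -5$ ($d{\left(t \right)} = -7 + 2 = -5$)
$P{\left(s \right)} = -5$
$u{\left(n,w \right)} = 0$ ($u{\left(n,w \right)} = 0^{2} = 0$)
$u{\left(102,-192 \right)} - P{\left(-6 \right)} q = 0 - \left(-5\right) \left(-98\right) = 0 - 490 = -490$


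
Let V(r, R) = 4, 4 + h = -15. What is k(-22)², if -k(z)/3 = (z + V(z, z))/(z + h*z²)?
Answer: 729/21242881 ≈ 3.4317e-5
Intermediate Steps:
h = -19 (h = -4 - 15 = -19)
k(z) = -3*(4 + z)/(z - 19*z²) (k(z) = -3*(z + 4)/(z - 19*z²) = -3*(4 + z)/(z - 19*z²))
k(-22)² = (3*(4 - 22)/(-22*(-1 + 19*(-22))))² = (3*(-1/22)*(-18)/(-1 - 418))² = (3*(-1/22)*(-18)/(-419))² = (3*(-1/22)*(-1/419)*(-18))² = (-27/4609)² = 729/21242881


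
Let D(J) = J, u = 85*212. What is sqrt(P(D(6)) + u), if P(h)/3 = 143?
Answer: sqrt(18449) ≈ 135.83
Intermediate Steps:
u = 18020
P(h) = 429 (P(h) = 3*143 = 429)
sqrt(P(D(6)) + u) = sqrt(429 + 18020) = sqrt(18449)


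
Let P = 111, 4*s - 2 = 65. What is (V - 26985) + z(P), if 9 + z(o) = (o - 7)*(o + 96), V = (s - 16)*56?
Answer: -5424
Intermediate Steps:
s = 67/4 (s = ½ + (¼)*65 = ½ + 65/4 = 67/4 ≈ 16.750)
V = 42 (V = (67/4 - 16)*56 = (¾)*56 = 42)
z(o) = -9 + (-7 + o)*(96 + o) (z(o) = -9 + (o - 7)*(o + 96) = -9 + (-7 + o)*(96 + o))
(V - 26985) + z(P) = (42 - 26985) + (-681 + 111² + 89*111) = -26943 + (-681 + 12321 + 9879) = -26943 + 21519 = -5424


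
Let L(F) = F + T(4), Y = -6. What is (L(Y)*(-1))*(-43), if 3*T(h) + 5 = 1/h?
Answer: -3913/12 ≈ -326.08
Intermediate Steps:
T(h) = -5/3 + 1/(3*h)
L(F) = -19/12 + F (L(F) = F + (1/3)*(1 - 5*4)/4 = F + (1/3)*(1/4)*(1 - 20) = F + (1/3)*(1/4)*(-19) = F - 19/12 = -19/12 + F)
(L(Y)*(-1))*(-43) = ((-19/12 - 6)*(-1))*(-43) = -91/12*(-1)*(-43) = (91/12)*(-43) = -3913/12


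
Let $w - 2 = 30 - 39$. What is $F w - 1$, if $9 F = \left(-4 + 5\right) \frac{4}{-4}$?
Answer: $- \frac{2}{9} \approx -0.22222$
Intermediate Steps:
$w = -7$ ($w = 2 + \left(30 - 39\right) = 2 - 9 = -7$)
$F = - \frac{1}{9}$ ($F = \frac{\left(-4 + 5\right) \frac{4}{-4}}{9} = \frac{1 \cdot 4 \left(- \frac{1}{4}\right)}{9} = \frac{1 \left(-1\right)}{9} = \frac{1}{9} \left(-1\right) = - \frac{1}{9} \approx -0.11111$)
$F w - 1 = \left(- \frac{1}{9}\right) \left(-7\right) - 1 = \frac{7}{9} + \left(-5 + 4\right) = \frac{7}{9} - 1 = - \frac{2}{9}$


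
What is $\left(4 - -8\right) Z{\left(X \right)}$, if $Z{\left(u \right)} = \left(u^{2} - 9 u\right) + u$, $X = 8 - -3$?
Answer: $396$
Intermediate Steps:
$X = 11$ ($X = 8 + 3 = 11$)
$Z{\left(u \right)} = u^{2} - 8 u$
$\left(4 - -8\right) Z{\left(X \right)} = \left(4 - -8\right) 11 \left(-8 + 11\right) = \left(4 + 8\right) 11 \cdot 3 = 12 \cdot 33 = 396$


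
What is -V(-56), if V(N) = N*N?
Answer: -3136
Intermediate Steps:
V(N) = N²
-V(-56) = -1*(-56)² = -1*3136 = -3136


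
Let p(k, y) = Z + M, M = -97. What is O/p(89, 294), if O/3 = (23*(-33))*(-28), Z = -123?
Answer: -1449/5 ≈ -289.80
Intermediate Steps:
p(k, y) = -220 (p(k, y) = -123 - 97 = -220)
O = 63756 (O = 3*((23*(-33))*(-28)) = 3*(-759*(-28)) = 3*21252 = 63756)
O/p(89, 294) = 63756/(-220) = 63756*(-1/220) = -1449/5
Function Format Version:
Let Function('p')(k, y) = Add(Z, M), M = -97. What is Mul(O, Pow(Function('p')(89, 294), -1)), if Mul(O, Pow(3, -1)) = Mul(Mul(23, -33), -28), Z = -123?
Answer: Rational(-1449, 5) ≈ -289.80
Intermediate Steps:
Function('p')(k, y) = -220 (Function('p')(k, y) = Add(-123, -97) = -220)
O = 63756 (O = Mul(3, Mul(Mul(23, -33), -28)) = Mul(3, Mul(-759, -28)) = Mul(3, 21252) = 63756)
Mul(O, Pow(Function('p')(89, 294), -1)) = Mul(63756, Pow(-220, -1)) = Mul(63756, Rational(-1, 220)) = Rational(-1449, 5)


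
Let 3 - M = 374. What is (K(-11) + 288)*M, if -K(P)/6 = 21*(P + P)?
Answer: -1135260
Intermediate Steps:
M = -371 (M = 3 - 1*374 = 3 - 374 = -371)
K(P) = -252*P (K(P) = -126*(P + P) = -126*2*P = -252*P)
(K(-11) + 288)*M = (-252*(-11) + 288)*(-371) = (2772 + 288)*(-371) = 3060*(-371) = -1135260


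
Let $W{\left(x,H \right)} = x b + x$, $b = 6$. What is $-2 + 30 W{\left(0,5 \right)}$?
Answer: $-2$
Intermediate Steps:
$W{\left(x,H \right)} = 7 x$ ($W{\left(x,H \right)} = x 6 + x = 6 x + x = 7 x$)
$-2 + 30 W{\left(0,5 \right)} = -2 + 30 \cdot 7 \cdot 0 = -2 + 30 \cdot 0 = -2 + 0 = -2$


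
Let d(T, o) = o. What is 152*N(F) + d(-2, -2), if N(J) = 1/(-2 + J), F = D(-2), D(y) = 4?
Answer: 74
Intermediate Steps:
F = 4
152*N(F) + d(-2, -2) = 152/(-2 + 4) - 2 = 152/2 - 2 = 152*(1/2) - 2 = 76 - 2 = 74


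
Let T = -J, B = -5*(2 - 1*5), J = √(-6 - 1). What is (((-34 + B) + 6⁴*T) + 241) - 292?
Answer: -70 - 1296*I*√7 ≈ -70.0 - 3428.9*I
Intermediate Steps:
J = I*√7 (J = √(-7) = I*√7 ≈ 2.6458*I)
B = 15 (B = -5*(2 - 5) = -5*(-3) = 15)
T = -I*√7 ≈ -2.6458*I
(((-34 + B) + 6⁴*T) + 241) - 292 = (((-34 + 15) + 6⁴*(-I*√7)) + 241) - 292 = ((-19 + 1296*(-I*√7)) + 241) - 292 = ((-19 - 1296*I*√7) + 241) - 292 = (222 - 1296*I*√7) - 292 = -70 - 1296*I*√7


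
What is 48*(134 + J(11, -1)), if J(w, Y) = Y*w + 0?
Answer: 5904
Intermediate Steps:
J(w, Y) = Y*w
48*(134 + J(11, -1)) = 48*(134 - 1*11) = 48*(134 - 11) = 48*123 = 5904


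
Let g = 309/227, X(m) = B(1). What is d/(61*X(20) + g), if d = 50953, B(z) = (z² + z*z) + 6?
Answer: 11566331/111085 ≈ 104.12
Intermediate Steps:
B(z) = 6 + 2*z² (B(z) = (z² + z²) + 6 = 2*z² + 6 = 6 + 2*z²)
X(m) = 8 (X(m) = 6 + 2*1² = 6 + 2*1 = 6 + 2 = 8)
g = 309/227 (g = 309*(1/227) = 309/227 ≈ 1.3612)
d/(61*X(20) + g) = 50953/(61*8 + 309/227) = 50953/(488 + 309/227) = 50953/(111085/227) = 50953*(227/111085) = 11566331/111085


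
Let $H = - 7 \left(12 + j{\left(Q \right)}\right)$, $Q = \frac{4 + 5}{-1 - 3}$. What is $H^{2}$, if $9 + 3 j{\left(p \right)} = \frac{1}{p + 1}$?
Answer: $\frac{840889}{225} \approx 3737.3$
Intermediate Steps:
$Q = - \frac{9}{4}$ ($Q = \frac{9}{-4} = 9 \left(- \frac{1}{4}\right) = - \frac{9}{4} \approx -2.25$)
$j{\left(p \right)} = -3 + \frac{1}{3 \left(1 + p\right)}$ ($j{\left(p \right)} = -3 + \frac{1}{3 \left(p + 1\right)} = -3 + \frac{1}{3 \left(1 + p\right)}$)
$H = - \frac{917}{15}$ ($H = - 7 \left(12 + \frac{-8 - - \frac{81}{4}}{3 \left(1 - \frac{9}{4}\right)}\right) = - 7 \left(12 + \frac{-8 + \frac{81}{4}}{3 \left(- \frac{5}{4}\right)}\right) = - 7 \left(12 + \frac{1}{3} \left(- \frac{4}{5}\right) \frac{49}{4}\right) = - 7 \left(12 - \frac{49}{15}\right) = \left(-7\right) \frac{131}{15} = - \frac{917}{15} \approx -61.133$)
$H^{2} = \left(- \frac{917}{15}\right)^{2} = \frac{840889}{225}$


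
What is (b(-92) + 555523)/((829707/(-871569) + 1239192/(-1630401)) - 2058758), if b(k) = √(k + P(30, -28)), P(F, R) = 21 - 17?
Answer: -87711339392630043/325056877625431873 - 315779326482*I*√22/325056877625431873 ≈ -0.26983 - 4.5565e-6*I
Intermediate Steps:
P(F, R) = 4
b(k) = √(4 + k) (b(k) = √(k + 4) = √(4 + k))
(b(-92) + 555523)/((829707/(-871569) + 1239192/(-1630401)) - 2058758) = (√(4 - 92) + 555523)/((829707/(-871569) + 1239192/(-1630401)) - 2058758) = (√(-88) + 555523)/((829707*(-1/871569) + 1239192*(-1/1630401)) - 2058758) = (2*I*√22 + 555523)/((-276569/290523 - 413064/543467) - 2058758) = (555523 + 2*I*√22)/(-270310717195/157889663241 - 2058758) = (555523 + 2*I*√22)/(-325056877625431873/157889663241) = (555523 + 2*I*√22)*(-157889663241/325056877625431873) = -87711339392630043/325056877625431873 - 315779326482*I*√22/325056877625431873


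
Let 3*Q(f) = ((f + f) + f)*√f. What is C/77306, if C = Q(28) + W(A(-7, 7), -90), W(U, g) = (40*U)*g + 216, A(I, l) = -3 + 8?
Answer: -8892/38653 + 28*√7/38653 ≈ -0.22813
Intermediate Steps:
A(I, l) = 5
Q(f) = f^(3/2) (Q(f) = (((f + f) + f)*√f)/3 = ((2*f + f)*√f)/3 = ((3*f)*√f)/3 = (3*f^(3/2))/3 = f^(3/2))
W(U, g) = 216 + 40*U*g (W(U, g) = 40*U*g + 216 = 216 + 40*U*g)
C = -17784 + 56*√7 (C = 28^(3/2) + (216 + 40*5*(-90)) = 56*√7 + (216 - 18000) = 56*√7 - 17784 = -17784 + 56*√7 ≈ -17636.)
C/77306 = (-17784 + 56*√7)/77306 = (-17784 + 56*√7)*(1/77306) = -8892/38653 + 28*√7/38653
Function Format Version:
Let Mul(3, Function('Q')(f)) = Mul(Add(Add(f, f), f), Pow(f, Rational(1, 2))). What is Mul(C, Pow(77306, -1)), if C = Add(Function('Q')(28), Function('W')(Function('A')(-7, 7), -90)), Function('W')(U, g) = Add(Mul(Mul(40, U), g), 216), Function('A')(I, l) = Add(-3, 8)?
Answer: Add(Rational(-8892, 38653), Mul(Rational(28, 38653), Pow(7, Rational(1, 2)))) ≈ -0.22813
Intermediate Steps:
Function('A')(I, l) = 5
Function('Q')(f) = Pow(f, Rational(3, 2)) (Function('Q')(f) = Mul(Rational(1, 3), Mul(Add(Add(f, f), f), Pow(f, Rational(1, 2)))) = Mul(Rational(1, 3), Mul(Add(Mul(2, f), f), Pow(f, Rational(1, 2)))) = Mul(Rational(1, 3), Mul(Mul(3, f), Pow(f, Rational(1, 2)))) = Mul(Rational(1, 3), Mul(3, Pow(f, Rational(3, 2)))) = Pow(f, Rational(3, 2)))
Function('W')(U, g) = Add(216, Mul(40, U, g)) (Function('W')(U, g) = Add(Mul(40, U, g), 216) = Add(216, Mul(40, U, g)))
C = Add(-17784, Mul(56, Pow(7, Rational(1, 2)))) (C = Add(Pow(28, Rational(3, 2)), Add(216, Mul(40, 5, -90))) = Add(Mul(56, Pow(7, Rational(1, 2))), Add(216, -18000)) = Add(Mul(56, Pow(7, Rational(1, 2))), -17784) = Add(-17784, Mul(56, Pow(7, Rational(1, 2)))) ≈ -17636.)
Mul(C, Pow(77306, -1)) = Mul(Add(-17784, Mul(56, Pow(7, Rational(1, 2)))), Pow(77306, -1)) = Mul(Add(-17784, Mul(56, Pow(7, Rational(1, 2)))), Rational(1, 77306)) = Add(Rational(-8892, 38653), Mul(Rational(28, 38653), Pow(7, Rational(1, 2))))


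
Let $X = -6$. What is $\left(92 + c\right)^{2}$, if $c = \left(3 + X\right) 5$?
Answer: $5929$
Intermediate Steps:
$c = -15$ ($c = \left(3 - 6\right) 5 = \left(-3\right) 5 = -15$)
$\left(92 + c\right)^{2} = \left(92 - 15\right)^{2} = 77^{2} = 5929$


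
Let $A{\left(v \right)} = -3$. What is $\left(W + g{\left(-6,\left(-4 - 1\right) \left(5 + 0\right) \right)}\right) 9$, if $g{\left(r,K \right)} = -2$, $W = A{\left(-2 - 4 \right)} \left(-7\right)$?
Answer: $171$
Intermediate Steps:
$W = 21$ ($W = \left(-3\right) \left(-7\right) = 21$)
$\left(W + g{\left(-6,\left(-4 - 1\right) \left(5 + 0\right) \right)}\right) 9 = \left(21 - 2\right) 9 = 19 \cdot 9 = 171$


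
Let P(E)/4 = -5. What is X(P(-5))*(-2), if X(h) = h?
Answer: 40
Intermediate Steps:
P(E) = -20 (P(E) = 4*(-5) = -20)
X(P(-5))*(-2) = -20*(-2) = 40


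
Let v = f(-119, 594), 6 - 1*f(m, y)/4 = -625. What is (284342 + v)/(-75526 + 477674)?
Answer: 143433/201074 ≈ 0.71333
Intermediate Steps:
f(m, y) = 2524 (f(m, y) = 24 - 4*(-625) = 24 + 2500 = 2524)
v = 2524
(284342 + v)/(-75526 + 477674) = (284342 + 2524)/(-75526 + 477674) = 286866/402148 = 286866*(1/402148) = 143433/201074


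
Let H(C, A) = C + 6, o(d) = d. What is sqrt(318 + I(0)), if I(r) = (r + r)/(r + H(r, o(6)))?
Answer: sqrt(318) ≈ 17.833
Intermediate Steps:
H(C, A) = 6 + C
I(r) = 2*r/(6 + 2*r) (I(r) = (r + r)/(r + (6 + r)) = (2*r)/(6 + 2*r) = 2*r/(6 + 2*r))
sqrt(318 + I(0)) = sqrt(318 + 0/(3 + 0)) = sqrt(318 + 0/3) = sqrt(318 + 0*(1/3)) = sqrt(318 + 0) = sqrt(318)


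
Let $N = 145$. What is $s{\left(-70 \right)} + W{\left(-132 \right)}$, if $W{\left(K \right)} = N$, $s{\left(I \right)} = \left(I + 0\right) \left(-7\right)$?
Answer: $635$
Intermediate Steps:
$s{\left(I \right)} = - 7 I$ ($s{\left(I \right)} = I \left(-7\right) = - 7 I$)
$W{\left(K \right)} = 145$
$s{\left(-70 \right)} + W{\left(-132 \right)} = \left(-7\right) \left(-70\right) + 145 = 490 + 145 = 635$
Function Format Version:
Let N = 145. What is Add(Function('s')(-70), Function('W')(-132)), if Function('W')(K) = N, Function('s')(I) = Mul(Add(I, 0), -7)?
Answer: 635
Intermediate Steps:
Function('s')(I) = Mul(-7, I) (Function('s')(I) = Mul(I, -7) = Mul(-7, I))
Function('W')(K) = 145
Add(Function('s')(-70), Function('W')(-132)) = Add(Mul(-7, -70), 145) = Add(490, 145) = 635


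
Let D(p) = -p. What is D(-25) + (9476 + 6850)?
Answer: 16351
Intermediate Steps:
D(-25) + (9476 + 6850) = -1*(-25) + (9476 + 6850) = 25 + 16326 = 16351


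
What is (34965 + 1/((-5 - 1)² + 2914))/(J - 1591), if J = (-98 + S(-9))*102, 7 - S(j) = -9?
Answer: -103146751/29367250 ≈ -3.5123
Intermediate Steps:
S(j) = 16 (S(j) = 7 - 1*(-9) = 7 + 9 = 16)
J = -8364 (J = (-98 + 16)*102 = -82*102 = -8364)
(34965 + 1/((-5 - 1)² + 2914))/(J - 1591) = (34965 + 1/((-5 - 1)² + 2914))/(-8364 - 1591) = (34965 + 1/((-6)² + 2914))/(-9955) = (34965 + 1/(36 + 2914))*(-1/9955) = (34965 + 1/2950)*(-1/9955) = (103146751/2950)*(-1/9955) = -103146751/29367250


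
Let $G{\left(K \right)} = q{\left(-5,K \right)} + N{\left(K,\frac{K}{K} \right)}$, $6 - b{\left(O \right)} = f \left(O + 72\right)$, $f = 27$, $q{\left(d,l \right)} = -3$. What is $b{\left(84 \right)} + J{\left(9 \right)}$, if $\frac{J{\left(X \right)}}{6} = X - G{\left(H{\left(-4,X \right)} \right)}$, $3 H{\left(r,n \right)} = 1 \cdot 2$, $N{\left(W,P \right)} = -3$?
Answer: $-4116$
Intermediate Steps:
$b{\left(O \right)} = -1938 - 27 O$ ($b{\left(O \right)} = 6 - 27 \left(O + 72\right) = 6 - 27 \left(72 + O\right) = 6 - \left(1944 + 27 O\right) = -1938 - 27 O$)
$H{\left(r,n \right)} = \frac{2}{3}$ ($H{\left(r,n \right)} = \frac{1 \cdot 2}{3} = \frac{1}{3} \cdot 2 = \frac{2}{3}$)
$G{\left(K \right)} = -6$ ($G{\left(K \right)} = -3 - 3 = -6$)
$J{\left(X \right)} = 36 + 6 X$ ($J{\left(X \right)} = 6 \left(X - -6\right) = 6 \left(X + 6\right) = 6 \left(6 + X\right) = 36 + 6 X$)
$b{\left(84 \right)} + J{\left(9 \right)} = \left(-1938 - 2268\right) + \left(36 + 6 \cdot 9\right) = \left(-1938 - 2268\right) + \left(36 + 54\right) = -4206 + 90 = -4116$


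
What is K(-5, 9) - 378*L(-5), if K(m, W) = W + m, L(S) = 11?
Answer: -4154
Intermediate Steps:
K(-5, 9) - 378*L(-5) = (9 - 5) - 378*11 = 4 - 4158 = -4154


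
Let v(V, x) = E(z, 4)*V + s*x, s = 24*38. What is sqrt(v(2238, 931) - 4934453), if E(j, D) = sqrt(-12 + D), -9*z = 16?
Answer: sqrt(-4085381 + 4476*I*sqrt(2)) ≈ 1.57 + 2021.2*I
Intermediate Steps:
z = -16/9 (z = -1/9*16 = -16/9 ≈ -1.7778)
s = 912
v(V, x) = 912*x + 2*I*V*sqrt(2) (v(V, x) = sqrt(-12 + 4)*V + 912*x = sqrt(-8)*V + 912*x = (2*I*sqrt(2))*V + 912*x = 2*I*V*sqrt(2) + 912*x = 912*x + 2*I*V*sqrt(2))
sqrt(v(2238, 931) - 4934453) = sqrt((912*931 + 2*I*2238*sqrt(2)) - 4934453) = sqrt((849072 + 4476*I*sqrt(2)) - 4934453) = sqrt(-4085381 + 4476*I*sqrt(2))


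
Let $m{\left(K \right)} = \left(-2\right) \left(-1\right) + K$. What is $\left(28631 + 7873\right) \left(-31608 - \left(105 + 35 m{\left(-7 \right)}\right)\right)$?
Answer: $-1151263152$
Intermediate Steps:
$m{\left(K \right)} = 2 + K$
$\left(28631 + 7873\right) \left(-31608 - \left(105 + 35 m{\left(-7 \right)}\right)\right) = \left(28631 + 7873\right) \left(-31608 - \left(105 + 35 \left(2 - 7\right)\right)\right) = 36504 \left(-31608 - -70\right) = 36504 \left(-31608 + \left(175 - 105\right)\right) = 36504 \left(-31608 + 70\right) = 36504 \left(-31538\right) = -1151263152$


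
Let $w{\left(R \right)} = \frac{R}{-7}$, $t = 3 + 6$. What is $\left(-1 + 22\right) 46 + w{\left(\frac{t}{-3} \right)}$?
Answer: $\frac{6765}{7} \approx 966.43$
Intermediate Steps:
$t = 9$
$w{\left(R \right)} = - \frac{R}{7}$ ($w{\left(R \right)} = R \left(- \frac{1}{7}\right) = - \frac{R}{7}$)
$\left(-1 + 22\right) 46 + w{\left(\frac{t}{-3} \right)} = \left(-1 + 22\right) 46 - \frac{9 \frac{1}{-3}}{7} = 21 \cdot 46 - \frac{9 \left(- \frac{1}{3}\right)}{7} = 966 - - \frac{3}{7} = 966 + \frac{3}{7} = \frac{6765}{7}$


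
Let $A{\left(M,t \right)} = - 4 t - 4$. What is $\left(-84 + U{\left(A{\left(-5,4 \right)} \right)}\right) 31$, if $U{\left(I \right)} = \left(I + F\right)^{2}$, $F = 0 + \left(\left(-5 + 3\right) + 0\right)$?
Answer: $12400$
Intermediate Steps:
$A{\left(M,t \right)} = -4 - 4 t$
$F = -2$ ($F = 0 + \left(-2 + 0\right) = 0 - 2 = -2$)
$U{\left(I \right)} = \left(-2 + I\right)^{2}$ ($U{\left(I \right)} = \left(I - 2\right)^{2} = \left(-2 + I\right)^{2}$)
$\left(-84 + U{\left(A{\left(-5,4 \right)} \right)}\right) 31 = \left(-84 + \left(-2 - 20\right)^{2}\right) 31 = \left(-84 + \left(-22\right)^{2}\right) 31 = \left(-84 + 484\right) 31 = 400 \cdot 31 = 12400$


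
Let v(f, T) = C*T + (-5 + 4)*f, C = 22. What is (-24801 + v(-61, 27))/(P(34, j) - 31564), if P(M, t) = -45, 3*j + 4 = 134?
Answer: 24146/31609 ≈ 0.76390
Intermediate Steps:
j = 130/3 (j = -4/3 + (⅓)*134 = -4/3 + 134/3 = 130/3 ≈ 43.333)
v(f, T) = -f + 22*T (v(f, T) = 22*T + (-5 + 4)*f = 22*T - f = -f + 22*T)
(-24801 + v(-61, 27))/(P(34, j) - 31564) = (-24801 + (-1*(-61) + 22*27))/(-45 - 31564) = (-24801 + (61 + 594))/(-31609) = (-24801 + 655)*(-1/31609) = -24146*(-1/31609) = 24146/31609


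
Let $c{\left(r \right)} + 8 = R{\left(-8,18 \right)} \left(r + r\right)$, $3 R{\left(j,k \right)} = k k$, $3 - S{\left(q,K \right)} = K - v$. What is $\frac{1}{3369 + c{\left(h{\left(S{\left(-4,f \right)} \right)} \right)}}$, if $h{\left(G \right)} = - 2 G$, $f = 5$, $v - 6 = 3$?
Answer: $\frac{1}{337} \approx 0.0029674$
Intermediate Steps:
$v = 9$ ($v = 6 + 3 = 9$)
$S{\left(q,K \right)} = 12 - K$ ($S{\left(q,K \right)} = 3 - \left(K - 9\right) = 3 - \left(-9 + K\right) = 12 - K$)
$R{\left(j,k \right)} = \frac{k^{2}}{3}$ ($R{\left(j,k \right)} = \frac{k k}{3} = \frac{k^{2}}{3}$)
$c{\left(r \right)} = -8 + 216 r$ ($c{\left(r \right)} = -8 + \frac{18^{2}}{3} \left(r + r\right) = -8 + \frac{1}{3} \cdot 324 \cdot 2 r = -8 + 108 \cdot 2 r = -8 + 216 r$)
$\frac{1}{3369 + c{\left(h{\left(S{\left(-4,f \right)} \right)} \right)}} = \frac{1}{3369 + \left(-8 + 216 \left(- 2 \left(12 - 5\right)\right)\right)} = \frac{1}{3369 + \left(-8 + 216 \left(\left(-2\right) 7\right)\right)} = \frac{1}{3369 + \left(-8 + 216 \left(-14\right)\right)} = \frac{1}{3369 - 3032} = \frac{1}{337}$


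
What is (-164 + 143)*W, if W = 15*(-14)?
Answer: 4410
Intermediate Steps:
W = -210
(-164 + 143)*W = (-164 + 143)*(-210) = -21*(-210) = 4410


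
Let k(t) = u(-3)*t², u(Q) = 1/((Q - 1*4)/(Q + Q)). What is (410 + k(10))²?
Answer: 12040900/49 ≈ 2.4573e+5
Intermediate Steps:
u(Q) = 2*Q/(-4 + Q) (u(Q) = 1/((Q - 4)/((2*Q))) = 1/((-4 + Q)*(1/(2*Q))) = 1/((-4 + Q)/(2*Q)) = 2*Q/(-4 + Q))
k(t) = 6*t²/7 (k(t) = (2*(-3)/(-4 - 3))*t² = (2*(-3)/(-7))*t² = (2*(-3)*(-⅐))*t² = 6*t²/7)
(410 + k(10))² = (410 + (6/7)*10²)² = (410 + (6/7)*100)² = (410 + 600/7)² = (3470/7)² = 12040900/49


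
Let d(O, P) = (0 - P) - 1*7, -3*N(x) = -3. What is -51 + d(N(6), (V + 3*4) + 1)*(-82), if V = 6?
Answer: 2081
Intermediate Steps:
N(x) = 1 (N(x) = -⅓*(-3) = 1)
d(O, P) = -7 - P (d(O, P) = -P - 7 = -7 - P)
-51 + d(N(6), (V + 3*4) + 1)*(-82) = -51 + (-7 - ((6 + 3*4) + 1))*(-82) = -51 + (-7 - ((6 + 12) + 1))*(-82) = -51 + (-7 - (18 + 1))*(-82) = -51 + (-7 - 1*19)*(-82) = -51 + (-7 - 19)*(-82) = -51 - 26*(-82) = -51 + 2132 = 2081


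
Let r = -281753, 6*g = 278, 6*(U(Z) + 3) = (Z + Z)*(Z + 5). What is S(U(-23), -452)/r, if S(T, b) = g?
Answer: -1/6081 ≈ -0.00016445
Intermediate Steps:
U(Z) = -3 + Z*(5 + Z)/3 (U(Z) = -3 + ((Z + Z)*(Z + 5))/6 = -3 + ((2*Z)*(5 + Z))/6 = -3 + (2*Z*(5 + Z))/6 = -3 + Z*(5 + Z)/3)
g = 139/3 (g = (⅙)*278 = 139/3 ≈ 46.333)
S(T, b) = 139/3
S(U(-23), -452)/r = (139/3)/(-281753) = (139/3)*(-1/281753) = -1/6081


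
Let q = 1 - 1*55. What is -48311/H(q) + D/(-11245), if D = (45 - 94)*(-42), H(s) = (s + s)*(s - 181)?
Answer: -119097847/57079620 ≈ -2.0865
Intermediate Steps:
q = -54 (q = 1 - 55 = -54)
H(s) = 2*s*(-181 + s) (H(s) = (2*s)*(-181 + s) = 2*s*(-181 + s))
D = 2058 (D = -49*(-42) = 2058)
-48311/H(q) + D/(-11245) = -48311*(-1/(108*(-181 - 54))) + 2058/(-11245) = -48311/(2*(-54)*(-235)) + 2058*(-1/11245) = -48311/25380 - 2058/11245 = -119097847/57079620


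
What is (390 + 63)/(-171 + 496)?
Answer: 453/325 ≈ 1.3938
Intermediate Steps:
(390 + 63)/(-171 + 496) = 453/325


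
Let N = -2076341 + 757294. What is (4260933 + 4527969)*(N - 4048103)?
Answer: -47171355369300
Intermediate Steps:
N = -1319047
(4260933 + 4527969)*(N - 4048103) = (4260933 + 4527969)*(-1319047 - 4048103) = 8788902*(-5367150) = -47171355369300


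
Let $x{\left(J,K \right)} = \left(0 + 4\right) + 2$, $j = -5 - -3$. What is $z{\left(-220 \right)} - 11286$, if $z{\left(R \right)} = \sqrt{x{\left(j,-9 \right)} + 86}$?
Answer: $-11286 + 2 \sqrt{23} \approx -11276.0$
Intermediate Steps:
$j = -2$ ($j = -5 + 3 = -2$)
$x{\left(J,K \right)} = 6$ ($x{\left(J,K \right)} = 4 + 2 = 6$)
$z{\left(R \right)} = 2 \sqrt{23}$ ($z{\left(R \right)} = \sqrt{6 + 86} = \sqrt{92} = 2 \sqrt{23}$)
$z{\left(-220 \right)} - 11286 = 2 \sqrt{23} - 11286 = -11286 + 2 \sqrt{23}$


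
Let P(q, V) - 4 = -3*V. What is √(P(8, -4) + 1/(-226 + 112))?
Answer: √207822/114 ≈ 3.9989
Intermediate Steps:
P(q, V) = 4 - 3*V
√(P(8, -4) + 1/(-226 + 112)) = √((4 - 3*(-4)) + 1/(-226 + 112)) = √((4 + 12) + 1/(-114)) = √(16 - 1/114) = √(1823/114) = √207822/114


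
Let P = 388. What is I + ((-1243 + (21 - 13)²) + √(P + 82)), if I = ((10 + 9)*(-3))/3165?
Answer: -1243864/1055 + √470 ≈ -1157.3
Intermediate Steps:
I = -19/1055 (I = (19*(-3))*(1/3165) = -57*1/3165 = -19/1055 ≈ -0.018009)
I + ((-1243 + (21 - 13)²) + √(P + 82)) = -19/1055 + ((-1243 + (21 - 13)²) + √(388 + 82)) = -19/1055 + ((-1243 + 8²) + √470) = -19/1055 + ((-1243 + 64) + √470) = -19/1055 + (-1179 + √470) = -1243864/1055 + √470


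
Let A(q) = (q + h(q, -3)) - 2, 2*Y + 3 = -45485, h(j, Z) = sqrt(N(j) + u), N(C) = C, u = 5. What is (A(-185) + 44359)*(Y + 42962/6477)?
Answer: -2168402390424/2159 - 294539852*I*sqrt(5)/2159 ≈ -1.0044e+9 - 3.0505e+5*I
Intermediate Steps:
h(j, Z) = sqrt(5 + j) (h(j, Z) = sqrt(j + 5) = sqrt(5 + j))
Y = -22744 (Y = -3/2 + (1/2)*(-45485) = -3/2 - 45485/2 = -22744)
A(q) = -2 + q + sqrt(5 + q) (A(q) = (q + sqrt(5 + q)) - 2 = -2 + q + sqrt(5 + q))
(A(-185) + 44359)*(Y + 42962/6477) = ((-2 - 185 + sqrt(5 - 185)) + 44359)*(-22744 + 42962/6477) = ((-2 - 185 + sqrt(-180)) + 44359)*(-22744 + 42962*(1/6477)) = ((-2 - 185 + 6*I*sqrt(5)) + 44359)*(-22744 + 42962/6477) = ((-187 + 6*I*sqrt(5)) + 44359)*(-147269926/6477) = (44172 + 6*I*sqrt(5))*(-147269926/6477) = -2168402390424/2159 - 294539852*I*sqrt(5)/2159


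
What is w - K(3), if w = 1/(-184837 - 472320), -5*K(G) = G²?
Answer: 5914408/3285785 ≈ 1.8000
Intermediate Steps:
K(G) = -G²/5
w = -1/657157 (w = 1/(-657157) = -1/657157 ≈ -1.5217e-6)
w - K(3) = -1/657157 - (-1)*3²/5 = -1/657157 - (-1)*9/5 = -1/657157 - 1*(-9/5) = -1/657157 + 9/5 = 5914408/3285785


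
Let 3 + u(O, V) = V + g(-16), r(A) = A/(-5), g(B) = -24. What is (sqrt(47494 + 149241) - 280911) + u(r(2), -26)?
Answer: -280964 + 7*sqrt(4015) ≈ -2.8052e+5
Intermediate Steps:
r(A) = -A/5 (r(A) = A*(-1/5) = -A/5)
u(O, V) = -27 + V (u(O, V) = -3 + (V - 24) = -3 + (-24 + V) = -27 + V)
(sqrt(47494 + 149241) - 280911) + u(r(2), -26) = (sqrt(47494 + 149241) - 280911) + (-27 - 26) = (sqrt(196735) - 280911) - 53 = (7*sqrt(4015) - 280911) - 53 = (-280911 + 7*sqrt(4015)) - 53 = -280964 + 7*sqrt(4015)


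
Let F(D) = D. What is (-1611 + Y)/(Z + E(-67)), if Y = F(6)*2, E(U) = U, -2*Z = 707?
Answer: 3198/841 ≈ 3.8026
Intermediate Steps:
Z = -707/2 (Z = -½*707 = -707/2 ≈ -353.50)
Y = 12 (Y = 6*2 = 12)
(-1611 + Y)/(Z + E(-67)) = (-1611 + 12)/(-707/2 - 67) = -1599/(-841/2) = -1599*(-2/841) = 3198/841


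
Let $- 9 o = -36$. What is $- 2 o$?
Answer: $-8$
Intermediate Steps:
$o = 4$ ($o = \left(- \frac{1}{9}\right) \left(-36\right) = 4$)
$- 2 o = \left(-2\right) 4 = -8$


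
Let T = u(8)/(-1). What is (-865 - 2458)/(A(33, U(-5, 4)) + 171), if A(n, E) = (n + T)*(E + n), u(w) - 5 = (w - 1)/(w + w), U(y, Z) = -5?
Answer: -13292/3771 ≈ -3.5248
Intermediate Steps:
u(w) = 5 + (-1 + w)/(2*w) (u(w) = 5 + (w - 1)/(w + w) = 5 + (-1 + w)/((2*w)) = 5 + (-1 + w)*(1/(2*w)) = 5 + (-1 + w)/(2*w))
T = -87/16 (T = ((1/2)*(-1 + 11*8)/8)/(-1) = ((1/2)*(1/8)*(-1 + 88))*(-1) = ((1/2)*(1/8)*87)*(-1) = (87/16)*(-1) = -87/16 ≈ -5.4375)
A(n, E) = (-87/16 + n)*(E + n) (A(n, E) = (n - 87/16)*(E + n) = (-87/16 + n)*(E + n))
(-865 - 2458)/(A(33, U(-5, 4)) + 171) = (-865 - 2458)/((33**2 - 87/16*(-5) - 87/16*33 - 5*33) + 171) = -3323/((1089 + 435/16 - 2871/16 - 165) + 171) = -3323/(3087/4 + 171) = -3323/3771/4 = -3323*4/3771 = -13292/3771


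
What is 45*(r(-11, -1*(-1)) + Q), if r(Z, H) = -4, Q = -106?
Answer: -4950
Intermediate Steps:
45*(r(-11, -1*(-1)) + Q) = 45*(-4 - 106) = 45*(-110) = -4950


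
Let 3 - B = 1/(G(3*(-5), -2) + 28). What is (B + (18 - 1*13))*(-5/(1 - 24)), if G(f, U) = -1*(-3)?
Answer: 1235/713 ≈ 1.7321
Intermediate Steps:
G(f, U) = 3
B = 92/31 (B = 3 - 1/(3 + 28) = 3 - 1/31 = 92/31 ≈ 2.9677)
(B + (18 - 1*13))*(-5/(1 - 24)) = (92/31 + (18 - 1*13))*(-5/(1 - 24)) = (92/31 + (18 - 13))*(-5/(-23)) = (92/31 + 5)*(-5*(-1/23)) = (247/31)*(5/23) = 1235/713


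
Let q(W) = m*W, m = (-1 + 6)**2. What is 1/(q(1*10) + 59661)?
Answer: 1/59911 ≈ 1.6691e-5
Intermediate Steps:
m = 25 (m = 5**2 = 25)
q(W) = 25*W
1/(q(1*10) + 59661) = 1/(25*(1*10) + 59661) = 1/(25*10 + 59661) = 1/(250 + 59661) = 1/59911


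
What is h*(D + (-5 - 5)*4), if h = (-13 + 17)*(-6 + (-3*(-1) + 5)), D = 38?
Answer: -16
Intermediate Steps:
h = 8 (h = 4*(-6 + (3 + 5)) = 4*(-6 + 8) = 4*2 = 8)
h*(D + (-5 - 5)*4) = 8*(38 + (-5 - 5)*4) = 8*(38 - 10*4) = 8*(38 - 40) = 8*(-2) = -16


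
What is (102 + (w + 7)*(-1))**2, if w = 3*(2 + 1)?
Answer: 7396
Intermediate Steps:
w = 9 (w = 3*3 = 9)
(102 + (w + 7)*(-1))**2 = (102 + (9 + 7)*(-1))**2 = (102 + 16*(-1))**2 = (102 - 16)**2 = 86**2 = 7396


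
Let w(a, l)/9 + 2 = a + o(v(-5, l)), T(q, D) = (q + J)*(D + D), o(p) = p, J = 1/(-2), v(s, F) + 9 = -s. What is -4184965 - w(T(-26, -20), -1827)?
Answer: -4194451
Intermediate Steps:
v(s, F) = -9 - s
J = -1/2 ≈ -0.50000
T(q, D) = 2*D*(-1/2 + q) (T(q, D) = (q - 1/2)*(D + D) = (-1/2 + q)*(2*D) = 2*D*(-1/2 + q))
w(a, l) = -54 + 9*a (w(a, l) = -18 + 9*(a + (-9 - 1*(-5))) = -18 + 9*(a + (-9 + 5)) = -18 + 9*(a - 4) = -18 + 9*(-4 + a) = -18 + (-36 + 9*a) = -54 + 9*a)
-4184965 - w(T(-26, -20), -1827) = -4184965 - (-54 + 9*(-20*(-1 + 2*(-26)))) = -4184965 - (-54 + 9*(-20*(-1 - 52))) = -4184965 - (-54 + 9*(-20*(-53))) = -4184965 - (-54 + 9*1060) = -4184965 - (-54 + 9540) = -4184965 - 1*9486 = -4184965 - 9486 = -4194451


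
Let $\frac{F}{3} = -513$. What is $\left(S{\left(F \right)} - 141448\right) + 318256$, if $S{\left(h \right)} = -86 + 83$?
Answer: $176805$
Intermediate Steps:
$F = -1539$ ($F = 3 \left(-513\right) = -1539$)
$S{\left(h \right)} = -3$
$\left(S{\left(F \right)} - 141448\right) + 318256 = \left(-3 - 141448\right) + 318256 = -141451 + 318256 = 176805$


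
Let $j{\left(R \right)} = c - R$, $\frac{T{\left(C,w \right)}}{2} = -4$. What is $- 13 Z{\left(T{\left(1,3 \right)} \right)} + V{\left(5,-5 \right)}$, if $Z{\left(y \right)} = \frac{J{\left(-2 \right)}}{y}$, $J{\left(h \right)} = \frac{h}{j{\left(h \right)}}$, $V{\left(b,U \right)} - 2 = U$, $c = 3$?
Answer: $- \frac{73}{20} \approx -3.65$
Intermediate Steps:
$T{\left(C,w \right)} = -8$ ($T{\left(C,w \right)} = 2 \left(-4\right) = -8$)
$V{\left(b,U \right)} = 2 + U$
$j{\left(R \right)} = 3 - R$
$J{\left(h \right)} = \frac{h}{3 - h}$
$Z{\left(y \right)} = - \frac{2}{5 y}$ ($Z{\left(y \right)} = \frac{\left(-1\right) \left(-2\right) \frac{1}{-3 - 2}}{y} = \frac{\left(-1\right) \left(-2\right) \frac{1}{-5}}{y} = \frac{\left(-1\right) \left(-2\right) \left(- \frac{1}{5}\right)}{y} = - \frac{2}{5 y}$)
$- 13 Z{\left(T{\left(1,3 \right)} \right)} + V{\left(5,-5 \right)} = - 13 \left(- \frac{2}{5 \left(-8\right)}\right) + \left(2 - 5\right) = - 13 \left(\left(- \frac{2}{5}\right) \left(- \frac{1}{8}\right)\right) - 3 = \left(-13\right) \frac{1}{20} - 3 = - \frac{13}{20} - 3 = - \frac{73}{20}$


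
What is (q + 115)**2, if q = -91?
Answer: 576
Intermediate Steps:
(q + 115)**2 = (-91 + 115)**2 = 24**2 = 576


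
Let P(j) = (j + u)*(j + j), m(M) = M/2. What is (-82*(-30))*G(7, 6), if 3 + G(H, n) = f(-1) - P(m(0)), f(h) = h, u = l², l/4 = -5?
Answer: -9840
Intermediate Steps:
l = -20 (l = 4*(-5) = -20)
u = 400 (u = (-20)² = 400)
m(M) = M/2 (m(M) = M*(½) = M/2)
P(j) = 2*j*(400 + j) (P(j) = (j + 400)*(j + j) = (400 + j)*(2*j) = 2*j*(400 + j))
G(H, n) = -4 (G(H, n) = -3 + (-1 - 2*(½)*0*(400 + (½)*0)) = -3 + (-1 - 2*0*(400 + 0)) = -3 + (-1 - 2*0*400) = -3 + (-1 - 1*0) = -3 + (-1 + 0) = -3 - 1 = -4)
(-82*(-30))*G(7, 6) = -82*(-30)*(-4) = 2460*(-4) = -9840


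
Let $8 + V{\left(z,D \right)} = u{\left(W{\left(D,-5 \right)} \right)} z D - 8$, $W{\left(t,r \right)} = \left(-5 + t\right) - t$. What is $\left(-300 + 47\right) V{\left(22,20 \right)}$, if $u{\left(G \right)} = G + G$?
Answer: $1117248$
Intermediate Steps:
$W{\left(t,r \right)} = -5$
$u{\left(G \right)} = 2 G$
$V{\left(z,D \right)} = -16 - 10 D z$ ($V{\left(z,D \right)} = -8 + \left(2 \left(-5\right) z D - 8\right) = -8 + \left(- 10 z D - 8\right) = -8 - \left(8 + 10 D z\right) = -16 - 10 D z$)
$\left(-300 + 47\right) V{\left(22,20 \right)} = \left(-300 + 47\right) \left(-16 - 200 \cdot 22\right) = - 253 \left(-16 - 4400\right) = \left(-253\right) \left(-4416\right) = 1117248$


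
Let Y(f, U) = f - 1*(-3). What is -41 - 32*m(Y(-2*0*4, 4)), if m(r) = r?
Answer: -137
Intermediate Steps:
Y(f, U) = 3 + f (Y(f, U) = f + 3 = 3 + f)
-41 - 32*m(Y(-2*0*4, 4)) = -41 - 32*(3 - 2*0*4) = -41 - 32*(3 + 0*4) = -41 - 32*(3 + 0) = -41 - 32*3 = -41 - 96 = -137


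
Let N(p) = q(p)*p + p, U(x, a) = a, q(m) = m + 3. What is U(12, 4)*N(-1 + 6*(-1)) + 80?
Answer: 164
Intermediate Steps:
q(m) = 3 + m
N(p) = p + p*(3 + p) (N(p) = (3 + p)*p + p = p*(3 + p) + p = p + p*(3 + p))
U(12, 4)*N(-1 + 6*(-1)) + 80 = 4*((-1 + 6*(-1))*(4 + (-1 + 6*(-1)))) + 80 = 4*((-1 - 6)*(4 + (-1 - 6))) + 80 = 4*(-7*(4 - 7)) + 80 = 4*(-7*(-3)) + 80 = 4*21 + 80 = 84 + 80 = 164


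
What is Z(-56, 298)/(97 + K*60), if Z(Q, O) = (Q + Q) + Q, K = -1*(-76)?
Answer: -168/4657 ≈ -0.036075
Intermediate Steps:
K = 76
Z(Q, O) = 3*Q (Z(Q, O) = 2*Q + Q = 3*Q)
Z(-56, 298)/(97 + K*60) = (3*(-56))/(97 + 76*60) = -168/(97 + 4560) = -168/4657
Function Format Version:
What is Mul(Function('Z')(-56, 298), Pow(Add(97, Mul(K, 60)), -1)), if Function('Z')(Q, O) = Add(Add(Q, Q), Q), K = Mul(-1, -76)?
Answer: Rational(-168, 4657) ≈ -0.036075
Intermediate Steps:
K = 76
Function('Z')(Q, O) = Mul(3, Q) (Function('Z')(Q, O) = Add(Mul(2, Q), Q) = Mul(3, Q))
Mul(Function('Z')(-56, 298), Pow(Add(97, Mul(K, 60)), -1)) = Mul(Mul(3, -56), Pow(Add(97, Mul(76, 60)), -1)) = Mul(-168, Pow(Add(97, 4560), -1)) = Mul(-168, Pow(4657, -1)) = Mul(-168, Rational(1, 4657)) = Rational(-168, 4657)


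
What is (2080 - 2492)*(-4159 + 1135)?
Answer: 1245888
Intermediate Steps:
(2080 - 2492)*(-4159 + 1135) = -412*(-3024) = 1245888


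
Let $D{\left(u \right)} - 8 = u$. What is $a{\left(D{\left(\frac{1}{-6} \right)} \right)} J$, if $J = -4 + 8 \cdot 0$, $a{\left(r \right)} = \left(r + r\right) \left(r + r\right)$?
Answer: $- \frac{8836}{9} \approx -981.78$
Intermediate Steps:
$D{\left(u \right)} = 8 + u$
$a{\left(r \right)} = 4 r^{2}$ ($a{\left(r \right)} = 2 r 2 r = 4 r^{2}$)
$J = -4$ ($J = -4 + 0 = -4$)
$a{\left(D{\left(\frac{1}{-6} \right)} \right)} J = 4 \left(8 + \frac{1}{-6}\right)^{2} \left(-4\right) = 4 \left(8 - \frac{1}{6}\right)^{2} \left(-4\right) = 4 \left(\frac{47}{6}\right)^{2} \left(-4\right) = 4 \cdot \frac{2209}{36} \left(-4\right) = \frac{2209}{9} \left(-4\right) = - \frac{8836}{9}$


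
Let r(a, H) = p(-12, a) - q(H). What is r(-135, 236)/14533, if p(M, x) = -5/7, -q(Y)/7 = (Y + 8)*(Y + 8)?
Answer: 2917259/101731 ≈ 28.676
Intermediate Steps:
q(Y) = -7*(8 + Y)² (q(Y) = -7*(Y + 8)*(Y + 8) = -7*(8 + Y)*(8 + Y) = -7*(8 + Y)²)
p(M, x) = -5/7 (p(M, x) = -5*⅐ = -5/7)
r(a, H) = -5/7 + 7*(8 + H)² (r(a, H) = -5/7 - (-7)*(8 + H)² = -5/7 + 7*(8 + H)²)
r(-135, 236)/14533 = (-5/7 + 7*(8 + 236)²)/14533 = (-5/7 + 7*244²)*(1/14533) = (-5/7 + 7*59536)*(1/14533) = (-5/7 + 416752)*(1/14533) = (2917259/7)*(1/14533) = 2917259/101731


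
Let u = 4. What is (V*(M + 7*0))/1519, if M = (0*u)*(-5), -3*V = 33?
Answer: 0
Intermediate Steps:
V = -11 (V = -⅓*33 = -11)
M = 0 (M = (0*4)*(-5) = 0*(-5) = 0)
(V*(M + 7*0))/1519 = -11*(0 + 7*0)/1519 = -11*(0 + 0)*(1/1519) = -11*0*(1/1519) = 0*(1/1519) = 0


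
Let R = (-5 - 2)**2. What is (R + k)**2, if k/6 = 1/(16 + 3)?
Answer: 877969/361 ≈ 2432.0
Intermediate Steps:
k = 6/19 (k = 6/(16 + 3) = 6/19 ≈ 0.31579)
R = 49 (R = (-7)**2 = 49)
(R + k)**2 = (49 + 6/19)**2 = (937/19)**2 = 877969/361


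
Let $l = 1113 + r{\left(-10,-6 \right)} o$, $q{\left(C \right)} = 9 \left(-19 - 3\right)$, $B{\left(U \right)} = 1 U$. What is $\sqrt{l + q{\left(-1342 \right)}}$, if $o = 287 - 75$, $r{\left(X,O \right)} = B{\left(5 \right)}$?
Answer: $5 \sqrt{79} \approx 44.441$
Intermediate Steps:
$B{\left(U \right)} = U$
$q{\left(C \right)} = -198$ ($q{\left(C \right)} = 9 \left(-22\right) = -198$)
$r{\left(X,O \right)} = 5$
$o = 212$
$l = 2173$ ($l = 1113 + 5 \cdot 212 = 1113 + 1060 = 2173$)
$\sqrt{l + q{\left(-1342 \right)}} = \sqrt{2173 - 198} = \sqrt{1975} = 5 \sqrt{79}$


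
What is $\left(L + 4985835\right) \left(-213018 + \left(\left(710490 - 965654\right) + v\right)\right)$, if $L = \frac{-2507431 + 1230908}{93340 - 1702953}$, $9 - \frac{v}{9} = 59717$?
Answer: $- \frac{8069838436343931412}{1609613} \approx -5.0135 \cdot 10^{12}$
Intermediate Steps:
$v = -537372$ ($v = 81 - 537453 = -537372$)
$L = \frac{1276523}{1609613}$ ($L = - \frac{1276523}{-1609613} = \left(-1276523\right) \left(- \frac{1}{1609613}\right) = \frac{1276523}{1609613} \approx 0.79306$)
$\left(L + 4985835\right) \left(-213018 + \left(\left(710490 - 965654\right) + v\right)\right) = \left(\frac{1276523}{1609613} + 4985835\right) \left(-213018 + \left(\left(710490 - 965654\right) - 537372\right)\right) = \frac{8025266108378 \left(-213018 - 792536\right)}{1609613} = \frac{8025266108378}{1609613} \left(-1005554\right) = - \frac{8069838436343931412}{1609613}$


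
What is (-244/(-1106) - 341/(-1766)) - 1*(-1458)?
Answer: 1424283909/976598 ≈ 1458.4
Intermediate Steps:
(-244/(-1106) - 341/(-1766)) - 1*(-1458) = (-244*(-1/1106) - 341*(-1/1766)) + 1458 = (122/553 + 341/1766) + 1458 = 404025/976598 + 1458 = 1424283909/976598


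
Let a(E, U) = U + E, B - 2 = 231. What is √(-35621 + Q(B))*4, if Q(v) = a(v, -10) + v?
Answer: 4*I*√35165 ≈ 750.09*I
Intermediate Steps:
B = 233 (B = 2 + 231 = 233)
a(E, U) = E + U
Q(v) = -10 + 2*v (Q(v) = (v - 10) + v = (-10 + v) + v = -10 + 2*v)
√(-35621 + Q(B))*4 = √(-35621 + (-10 + 2*233))*4 = √(-35621 + (-10 + 466))*4 = √(-35621 + 456)*4 = √(-35165)*4 = (I*√35165)*4 = 4*I*√35165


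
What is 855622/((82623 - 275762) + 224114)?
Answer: 855622/30975 ≈ 27.623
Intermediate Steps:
855622/((82623 - 275762) + 224114) = 855622/(-193139 + 224114) = 855622/30975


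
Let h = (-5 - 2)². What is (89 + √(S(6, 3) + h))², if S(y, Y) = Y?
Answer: 7973 + 356*√13 ≈ 9256.6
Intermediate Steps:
h = 49 (h = (-7)² = 49)
(89 + √(S(6, 3) + h))² = (89 + √(3 + 49))² = (89 + √52)² = (89 + 2*√13)²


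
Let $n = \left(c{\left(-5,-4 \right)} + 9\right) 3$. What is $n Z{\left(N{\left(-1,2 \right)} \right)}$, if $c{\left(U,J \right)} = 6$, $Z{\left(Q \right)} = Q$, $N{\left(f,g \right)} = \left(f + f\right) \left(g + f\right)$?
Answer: $-90$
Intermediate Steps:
$N{\left(f,g \right)} = 2 f \left(f + g\right)$
$n = 45$ ($n = \left(6 + 9\right) 3 = 15 \cdot 3 = 45$)
$n Z{\left(N{\left(-1,2 \right)} \right)} = 45 \cdot 2 \left(-1\right) \left(-1 + 2\right) = 45 \cdot 2 \left(-1\right) 1 = 45 \left(-2\right) = -90$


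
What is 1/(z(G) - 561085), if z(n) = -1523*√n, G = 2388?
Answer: -561085/309277341973 + 3046*√597/309277341973 ≈ -1.5735e-6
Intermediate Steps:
1/(z(G) - 561085) = 1/(-3046*√597 - 561085) = 1/(-561085 - 3046*√597)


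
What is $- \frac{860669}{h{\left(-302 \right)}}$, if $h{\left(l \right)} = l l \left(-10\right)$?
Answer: $\frac{860669}{912040} \approx 0.94367$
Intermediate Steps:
$h{\left(l \right)} = - 10 l^{2}$ ($h{\left(l \right)} = l^{2} \left(-10\right) = - 10 l^{2}$)
$- \frac{860669}{h{\left(-302 \right)}} = - \frac{860669}{\left(-10\right) \left(-302\right)^{2}} = - \frac{860669}{\left(-10\right) 91204} = - \frac{860669}{-912040} = \left(-860669\right) \left(- \frac{1}{912040}\right) = \frac{860669}{912040}$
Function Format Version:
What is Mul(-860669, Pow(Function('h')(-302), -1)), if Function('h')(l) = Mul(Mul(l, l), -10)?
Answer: Rational(860669, 912040) ≈ 0.94367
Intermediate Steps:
Function('h')(l) = Mul(-10, Pow(l, 2)) (Function('h')(l) = Mul(Pow(l, 2), -10) = Mul(-10, Pow(l, 2)))
Mul(-860669, Pow(Function('h')(-302), -1)) = Mul(-860669, Pow(Mul(-10, Pow(-302, 2)), -1)) = Mul(-860669, Pow(Mul(-10, 91204), -1)) = Mul(-860669, Pow(-912040, -1)) = Mul(-860669, Rational(-1, 912040)) = Rational(860669, 912040)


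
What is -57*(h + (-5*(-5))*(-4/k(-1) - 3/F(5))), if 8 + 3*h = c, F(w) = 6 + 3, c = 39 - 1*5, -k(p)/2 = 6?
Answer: -494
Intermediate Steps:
k(p) = -12 (k(p) = -2*6 = -12)
c = 34 (c = 39 - 5 = 34)
F(w) = 9
h = 26/3 (h = -8/3 + (⅓)*34 = -8/3 + 34/3 = 26/3 ≈ 8.6667)
-57*(h + (-5*(-5))*(-4/k(-1) - 3/F(5))) = -57*(26/3 + (-5*(-5))*(-4/(-12) - 3/9)) = -57*(26/3 + 25*(-4*(-1/12) - 3*⅑)) = -57*(26/3 + 25*(⅓ - ⅓)) = -57*(26/3 + 25*0) = -57*(26/3 + 0) = -57*26/3 = -494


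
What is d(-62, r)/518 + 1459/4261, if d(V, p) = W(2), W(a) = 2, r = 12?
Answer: 382142/1103599 ≈ 0.34627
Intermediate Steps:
d(V, p) = 2
d(-62, r)/518 + 1459/4261 = 2/518 + 1459/4261 = 2*(1/518) + 1459*(1/4261) = 1/259 + 1459/4261 = 382142/1103599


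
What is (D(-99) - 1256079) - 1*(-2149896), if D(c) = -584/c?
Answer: 88488467/99 ≈ 8.9382e+5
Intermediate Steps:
(D(-99) - 1256079) - 1*(-2149896) = (-584/(-99) - 1256079) - 1*(-2149896) = (-584*(-1/99) - 1256079) + 2149896 = (584/99 - 1256079) + 2149896 = -124351237/99 + 2149896 = 88488467/99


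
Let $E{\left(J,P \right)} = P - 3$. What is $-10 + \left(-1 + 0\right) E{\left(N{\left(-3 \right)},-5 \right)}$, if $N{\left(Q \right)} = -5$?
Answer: $-2$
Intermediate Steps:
$E{\left(J,P \right)} = -3 + P$
$-10 + \left(-1 + 0\right) E{\left(N{\left(-3 \right)},-5 \right)} = -10 + \left(-1 + 0\right) \left(-3 - 5\right) = -10 - -8 = -10 + 8 = -2$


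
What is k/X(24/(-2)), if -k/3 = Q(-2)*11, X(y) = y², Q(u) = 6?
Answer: -11/8 ≈ -1.3750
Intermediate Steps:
k = -198 (k = -18*11 = -3*66 = -198)
k/X(24/(-2)) = -198/((24/(-2))²) = -198/((24*(-½))²) = -198/((-12)²) = -198/144 = -198*1/144 = -11/8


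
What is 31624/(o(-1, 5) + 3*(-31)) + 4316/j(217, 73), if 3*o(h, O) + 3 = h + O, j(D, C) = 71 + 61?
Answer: -1415407/4587 ≈ -308.57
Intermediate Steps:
j(D, C) = 132
o(h, O) = -1 + O/3 + h/3 (o(h, O) = -1 + (h + O)/3 = -1 + (O + h)/3 = -1 + (O/3 + h/3) = -1 + O/3 + h/3)
31624/(o(-1, 5) + 3*(-31)) + 4316/j(217, 73) = 31624/((-1 + (1/3)*5 + (1/3)*(-1)) + 3*(-31)) + 4316/132 = 31624/((-1 + 5/3 - 1/3) - 93) + 4316*(1/132) = 31624/(1/3 - 93) + 1079/33 = 31624/(-278/3) + 1079/33 = 31624*(-3/278) + 1079/33 = -47436/139 + 1079/33 = -1415407/4587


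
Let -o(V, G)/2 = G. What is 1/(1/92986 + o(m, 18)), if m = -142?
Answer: -92986/3347495 ≈ -0.027778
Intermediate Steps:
o(V, G) = -2*G
1/(1/92986 + o(m, 18)) = 1/(1/92986 - 2*18) = 1/(1/92986 - 36) = 1/(-3347495/92986) = -92986/3347495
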